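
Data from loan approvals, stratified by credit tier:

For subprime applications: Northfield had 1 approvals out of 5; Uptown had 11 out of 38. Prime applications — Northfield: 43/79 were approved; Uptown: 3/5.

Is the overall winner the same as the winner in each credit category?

Subprime: Northfield 1/5 = 20.0%, Uptown 11/38 = 28.9% → Uptown
Prime: Northfield 43/79 = 54.4%, Uptown 3/5 = 60.0% → Uptown
Overall: Northfield 44/84 = 52.4%, Uptown 14/43 = 32.6% → Northfield
Uptown wins each credit group but Northfield wins overall — the comparison reverses. Uptown's applications skew toward subprime, which has a lower base rate.

No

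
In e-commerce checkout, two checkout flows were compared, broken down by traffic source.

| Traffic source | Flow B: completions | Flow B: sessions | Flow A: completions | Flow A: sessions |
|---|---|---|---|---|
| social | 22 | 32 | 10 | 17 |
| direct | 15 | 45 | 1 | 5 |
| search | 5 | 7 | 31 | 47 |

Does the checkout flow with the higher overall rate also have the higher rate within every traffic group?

Social: Flow B 22/32 = 68.8%, Flow A 10/17 = 58.8% → Flow B
Direct: Flow B 15/45 = 33.3%, Flow A 1/5 = 20.0% → Flow B
Search: Flow B 5/7 = 71.4%, Flow A 31/47 = 66.0% → Flow B
Overall: Flow B 42/84 = 50.0%, Flow A 42/69 = 60.9% → Flow A
Flow B wins each traffic group but Flow A wins overall — the comparison reverses. Flow B's sessions skew toward direct, which has a lower base rate.

No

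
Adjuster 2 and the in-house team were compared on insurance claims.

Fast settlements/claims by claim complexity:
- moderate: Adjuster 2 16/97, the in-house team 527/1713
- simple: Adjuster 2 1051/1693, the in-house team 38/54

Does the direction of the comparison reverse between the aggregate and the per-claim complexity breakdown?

Moderate: Adjuster 2 16/97 = 16.5%, the in-house team 527/1713 = 30.8% → the in-house team
Simple: Adjuster 2 1051/1693 = 62.1%, the in-house team 38/54 = 70.4% → the in-house team
Overall: Adjuster 2 1067/1790 = 59.6%, the in-house team 565/1767 = 32.0% → Adjuster 2
The in-house team wins each claim group but Adjuster 2 wins overall — the comparison reverses. The in-house team's claims skew toward moderate, which has a lower base rate.

Yes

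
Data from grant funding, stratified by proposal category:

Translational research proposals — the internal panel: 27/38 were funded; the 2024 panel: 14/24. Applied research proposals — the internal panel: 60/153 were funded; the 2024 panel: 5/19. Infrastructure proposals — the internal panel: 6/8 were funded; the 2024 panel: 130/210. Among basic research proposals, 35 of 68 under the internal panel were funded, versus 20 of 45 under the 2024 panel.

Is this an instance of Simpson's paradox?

Yes

Translational research: the internal panel 27/38 = 71.1%, the 2024 panel 14/24 = 58.3% → the internal panel
Applied research: the internal panel 60/153 = 39.2%, the 2024 panel 5/19 = 26.3% → the internal panel
Infrastructure: the internal panel 6/8 = 75.0%, the 2024 panel 130/210 = 61.9% → the internal panel
Basic research: the internal panel 35/68 = 51.5%, the 2024 panel 20/45 = 44.4% → the internal panel
Overall: the internal panel 128/267 = 47.9%, the 2024 panel 169/298 = 56.7% → the 2024 panel
The internal panel wins each proposal group but the 2024 panel wins overall — the comparison reverses. The internal panel's proposals skew toward applied research, which has a lower base rate.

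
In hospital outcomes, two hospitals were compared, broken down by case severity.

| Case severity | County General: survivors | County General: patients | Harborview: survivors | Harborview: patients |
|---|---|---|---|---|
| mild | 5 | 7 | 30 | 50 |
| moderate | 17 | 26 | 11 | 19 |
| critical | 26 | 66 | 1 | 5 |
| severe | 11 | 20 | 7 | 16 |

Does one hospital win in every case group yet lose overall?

Mild: County General 5/7 = 71.4%, Harborview 30/50 = 60.0% → County General
Moderate: County General 17/26 = 65.4%, Harborview 11/19 = 57.9% → County General
Critical: County General 26/66 = 39.4%, Harborview 1/5 = 20.0% → County General
Severe: County General 11/20 = 55.0%, Harborview 7/16 = 43.8% → County General
Overall: County General 59/119 = 49.6%, Harborview 49/90 = 54.4% → Harborview
County General wins each case group but Harborview wins overall — the comparison reverses. County General's patients skew toward critical, which has a lower base rate.

Yes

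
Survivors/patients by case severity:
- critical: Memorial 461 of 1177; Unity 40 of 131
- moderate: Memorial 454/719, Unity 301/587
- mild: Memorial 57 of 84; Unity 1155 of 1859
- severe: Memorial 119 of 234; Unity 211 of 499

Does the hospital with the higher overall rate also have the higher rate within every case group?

Critical: Memorial 461/1177 = 39.2%, Unity 40/131 = 30.5% → Memorial
Moderate: Memorial 454/719 = 63.1%, Unity 301/587 = 51.3% → Memorial
Mild: Memorial 57/84 = 67.9%, Unity 1155/1859 = 62.1% → Memorial
Severe: Memorial 119/234 = 50.9%, Unity 211/499 = 42.3% → Memorial
Overall: Memorial 1091/2214 = 49.3%, Unity 1707/3076 = 55.5% → Unity
Memorial wins each case group but Unity wins overall — the comparison reverses. Memorial's patients skew toward critical, which has a lower base rate.

No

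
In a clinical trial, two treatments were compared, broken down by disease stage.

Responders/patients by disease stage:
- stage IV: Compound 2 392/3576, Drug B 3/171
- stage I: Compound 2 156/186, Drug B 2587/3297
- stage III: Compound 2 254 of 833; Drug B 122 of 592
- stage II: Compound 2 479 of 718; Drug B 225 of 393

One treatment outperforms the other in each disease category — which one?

Stage IV: Compound 2 392/3576 = 11.0%, Drug B 3/171 = 1.8% → Compound 2
Stage I: Compound 2 156/186 = 83.9%, Drug B 2587/3297 = 78.5% → Compound 2
Stage III: Compound 2 254/833 = 30.5%, Drug B 122/592 = 20.6% → Compound 2
Stage II: Compound 2 479/718 = 66.7%, Drug B 225/393 = 57.3% → Compound 2
Compound 2 has the higher rate in all 4 groups.

Compound 2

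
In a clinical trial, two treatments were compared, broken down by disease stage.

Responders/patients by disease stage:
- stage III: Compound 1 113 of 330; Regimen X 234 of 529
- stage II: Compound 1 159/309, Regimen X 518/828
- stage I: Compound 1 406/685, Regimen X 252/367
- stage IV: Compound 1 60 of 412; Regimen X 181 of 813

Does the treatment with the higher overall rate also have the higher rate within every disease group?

Yes

Stage III: Compound 1 113/330 = 34.2%, Regimen X 234/529 = 44.2% → Regimen X
Stage II: Compound 1 159/309 = 51.5%, Regimen X 518/828 = 62.6% → Regimen X
Stage I: Compound 1 406/685 = 59.3%, Regimen X 252/367 = 68.7% → Regimen X
Stage IV: Compound 1 60/412 = 14.6%, Regimen X 181/813 = 22.3% → Regimen X
Overall: Compound 1 738/1736 = 42.5%, Regimen X 1185/2537 = 46.7% → Regimen X
Regimen X wins overall and in every disease group — no reversal.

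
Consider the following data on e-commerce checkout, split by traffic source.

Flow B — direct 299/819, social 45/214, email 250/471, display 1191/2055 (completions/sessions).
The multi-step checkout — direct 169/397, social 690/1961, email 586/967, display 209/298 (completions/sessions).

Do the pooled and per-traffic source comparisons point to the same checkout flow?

Direct: Flow B 299/819 = 36.5%, the multi-step checkout 169/397 = 42.6% → the multi-step checkout
Social: Flow B 45/214 = 21.0%, the multi-step checkout 690/1961 = 35.2% → the multi-step checkout
Email: Flow B 250/471 = 53.1%, the multi-step checkout 586/967 = 60.6% → the multi-step checkout
Display: Flow B 1191/2055 = 58.0%, the multi-step checkout 209/298 = 70.1% → the multi-step checkout
Overall: Flow B 1785/3559 = 50.2%, the multi-step checkout 1654/3623 = 45.7% → Flow B
The multi-step checkout wins each traffic group but Flow B wins overall — the comparison reverses. The multi-step checkout's sessions skew toward social, which has a lower base rate.

No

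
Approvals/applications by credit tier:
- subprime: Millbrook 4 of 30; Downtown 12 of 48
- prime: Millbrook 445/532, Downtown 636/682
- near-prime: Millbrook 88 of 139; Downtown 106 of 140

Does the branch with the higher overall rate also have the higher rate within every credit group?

Yes

Subprime: Millbrook 4/30 = 13.3%, Downtown 12/48 = 25.0% → Downtown
Prime: Millbrook 445/532 = 83.6%, Downtown 636/682 = 93.3% → Downtown
Near-prime: Millbrook 88/139 = 63.3%, Downtown 106/140 = 75.7% → Downtown
Overall: Millbrook 537/701 = 76.6%, Downtown 754/870 = 86.7% → Downtown
Downtown wins overall and in every credit group — no reversal.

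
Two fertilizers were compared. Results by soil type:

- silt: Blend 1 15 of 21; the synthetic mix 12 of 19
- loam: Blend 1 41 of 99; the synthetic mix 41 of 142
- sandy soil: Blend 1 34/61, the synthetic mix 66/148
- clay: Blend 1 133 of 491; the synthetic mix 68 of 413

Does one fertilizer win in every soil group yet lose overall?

Silt: Blend 1 15/21 = 71.4%, the synthetic mix 12/19 = 63.2% → Blend 1
Loam: Blend 1 41/99 = 41.4%, the synthetic mix 41/142 = 28.9% → Blend 1
Sandy soil: Blend 1 34/61 = 55.7%, the synthetic mix 66/148 = 44.6% → Blend 1
Clay: Blend 1 133/491 = 27.1%, the synthetic mix 68/413 = 16.5% → Blend 1
Overall: Blend 1 223/672 = 33.2%, the synthetic mix 187/722 = 25.9% → Blend 1
Blend 1 wins overall and in every soil group — no reversal.

No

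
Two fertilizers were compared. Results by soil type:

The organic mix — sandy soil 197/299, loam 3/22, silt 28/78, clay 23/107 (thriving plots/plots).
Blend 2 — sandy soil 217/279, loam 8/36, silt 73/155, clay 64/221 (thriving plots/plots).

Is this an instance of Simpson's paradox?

No

Sandy soil: the organic mix 197/299 = 65.9%, Blend 2 217/279 = 77.8% → Blend 2
Loam: the organic mix 3/22 = 13.6%, Blend 2 8/36 = 22.2% → Blend 2
Silt: the organic mix 28/78 = 35.9%, Blend 2 73/155 = 47.1% → Blend 2
Clay: the organic mix 23/107 = 21.5%, Blend 2 64/221 = 29.0% → Blend 2
Overall: the organic mix 251/506 = 49.6%, Blend 2 362/691 = 52.4% → Blend 2
Blend 2 wins overall and in every soil group — no reversal.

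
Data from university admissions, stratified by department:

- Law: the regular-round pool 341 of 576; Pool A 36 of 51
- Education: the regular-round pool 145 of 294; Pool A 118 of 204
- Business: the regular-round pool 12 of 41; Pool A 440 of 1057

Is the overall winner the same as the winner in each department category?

No

Law: the regular-round pool 341/576 = 59.2%, Pool A 36/51 = 70.6% → Pool A
Education: the regular-round pool 145/294 = 49.3%, Pool A 118/204 = 57.8% → Pool A
Business: the regular-round pool 12/41 = 29.3%, Pool A 440/1057 = 41.6% → Pool A
Overall: the regular-round pool 498/911 = 54.7%, Pool A 594/1312 = 45.3% → the regular-round pool
Pool A wins each department group but the regular-round pool wins overall — the comparison reverses. Pool A's applicants skew toward Business, which has a lower base rate.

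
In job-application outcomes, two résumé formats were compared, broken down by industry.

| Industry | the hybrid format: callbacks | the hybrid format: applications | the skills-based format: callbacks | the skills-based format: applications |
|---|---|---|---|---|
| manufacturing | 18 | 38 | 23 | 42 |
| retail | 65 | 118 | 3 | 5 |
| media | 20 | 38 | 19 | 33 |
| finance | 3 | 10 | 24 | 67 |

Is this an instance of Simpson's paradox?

Yes

Manufacturing: the hybrid format 18/38 = 47.4%, the skills-based format 23/42 = 54.8% → the skills-based format
Retail: the hybrid format 65/118 = 55.1%, the skills-based format 3/5 = 60.0% → the skills-based format
Media: the hybrid format 20/38 = 52.6%, the skills-based format 19/33 = 57.6% → the skills-based format
Finance: the hybrid format 3/10 = 30.0%, the skills-based format 24/67 = 35.8% → the skills-based format
Overall: the hybrid format 106/204 = 52.0%, the skills-based format 69/147 = 46.9% → the hybrid format
The skills-based format wins each industry group but the hybrid format wins overall — the comparison reverses. The skills-based format's applications skew toward finance, which has a lower base rate.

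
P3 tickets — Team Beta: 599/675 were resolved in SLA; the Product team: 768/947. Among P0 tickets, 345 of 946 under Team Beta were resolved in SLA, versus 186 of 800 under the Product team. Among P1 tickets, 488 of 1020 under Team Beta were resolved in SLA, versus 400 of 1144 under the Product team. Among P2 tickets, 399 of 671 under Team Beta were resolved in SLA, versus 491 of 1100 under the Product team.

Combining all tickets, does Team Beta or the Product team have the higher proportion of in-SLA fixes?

P3: Team Beta 599/675 = 88.7%, the Product team 768/947 = 81.1% → Team Beta
P0: Team Beta 345/946 = 36.5%, the Product team 186/800 = 23.2% → Team Beta
P1: Team Beta 488/1020 = 47.8%, the Product team 400/1144 = 35.0% → Team Beta
P2: Team Beta 399/671 = 59.5%, the Product team 491/1100 = 44.6% → Team Beta
Overall: Team Beta 1831/3312 = 55.3%, the Product team 1845/3991 = 46.2% → Team Beta

Team Beta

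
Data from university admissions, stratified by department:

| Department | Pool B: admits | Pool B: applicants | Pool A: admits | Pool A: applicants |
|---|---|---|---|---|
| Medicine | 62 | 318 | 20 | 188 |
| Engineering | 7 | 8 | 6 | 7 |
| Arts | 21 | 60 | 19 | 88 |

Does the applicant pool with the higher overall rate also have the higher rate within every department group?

Yes

Medicine: Pool B 62/318 = 19.5%, Pool A 20/188 = 10.6% → Pool B
Engineering: Pool B 7/8 = 87.5%, Pool A 6/7 = 85.7% → Pool B
Arts: Pool B 21/60 = 35.0%, Pool A 19/88 = 21.6% → Pool B
Overall: Pool B 90/386 = 23.3%, Pool A 45/283 = 15.9% → Pool B
Pool B wins overall and in every department group — no reversal.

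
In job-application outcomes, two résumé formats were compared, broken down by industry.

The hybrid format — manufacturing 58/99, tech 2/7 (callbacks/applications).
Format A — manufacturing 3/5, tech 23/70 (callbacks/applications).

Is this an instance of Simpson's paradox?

Manufacturing: the hybrid format 58/99 = 58.6%, Format A 3/5 = 60.0% → Format A
Tech: the hybrid format 2/7 = 28.6%, Format A 23/70 = 32.9% → Format A
Overall: the hybrid format 60/106 = 56.6%, Format A 26/75 = 34.7% → the hybrid format
Format A wins each industry group but the hybrid format wins overall — the comparison reverses. Format A's applications skew toward tech, which has a lower base rate.

Yes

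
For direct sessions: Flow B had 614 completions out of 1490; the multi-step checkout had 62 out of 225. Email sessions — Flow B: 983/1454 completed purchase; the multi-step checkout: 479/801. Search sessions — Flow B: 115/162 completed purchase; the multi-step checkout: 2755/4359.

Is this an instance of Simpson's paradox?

Yes

Direct: Flow B 614/1490 = 41.2%, the multi-step checkout 62/225 = 27.6% → Flow B
Email: Flow B 983/1454 = 67.6%, the multi-step checkout 479/801 = 59.8% → Flow B
Search: Flow B 115/162 = 71.0%, the multi-step checkout 2755/4359 = 63.2% → Flow B
Overall: Flow B 1712/3106 = 55.1%, the multi-step checkout 3296/5385 = 61.2% → the multi-step checkout
Flow B wins each traffic group but the multi-step checkout wins overall — the comparison reverses. Flow B's sessions skew toward direct, which has a lower base rate.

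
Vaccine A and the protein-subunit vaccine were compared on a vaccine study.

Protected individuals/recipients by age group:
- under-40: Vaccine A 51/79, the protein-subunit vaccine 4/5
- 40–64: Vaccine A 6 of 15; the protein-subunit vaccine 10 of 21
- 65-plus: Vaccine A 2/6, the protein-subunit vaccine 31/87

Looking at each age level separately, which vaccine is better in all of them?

the protein-subunit vaccine

Under-40: Vaccine A 51/79 = 64.6%, the protein-subunit vaccine 4/5 = 80.0% → the protein-subunit vaccine
40–64: Vaccine A 6/15 = 40.0%, the protein-subunit vaccine 10/21 = 47.6% → the protein-subunit vaccine
65-plus: Vaccine A 2/6 = 33.3%, the protein-subunit vaccine 31/87 = 35.6% → the protein-subunit vaccine
The protein-subunit vaccine has the higher rate in all 3 groups.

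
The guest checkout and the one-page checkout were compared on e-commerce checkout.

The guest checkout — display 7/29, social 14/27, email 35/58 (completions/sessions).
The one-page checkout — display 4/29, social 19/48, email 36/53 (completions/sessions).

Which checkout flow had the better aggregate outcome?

the guest checkout

Display: the guest checkout 7/29 = 24.1%, the one-page checkout 4/29 = 13.8% → the guest checkout
Social: the guest checkout 14/27 = 51.9%, the one-page checkout 19/48 = 39.6% → the guest checkout
Email: the guest checkout 35/58 = 60.3%, the one-page checkout 36/53 = 67.9% → the one-page checkout
Overall: the guest checkout 56/114 = 49.1%, the one-page checkout 59/130 = 45.4% → the guest checkout
(Neither sweeps every traffic group, but the guest checkout has the higher pooled rate.)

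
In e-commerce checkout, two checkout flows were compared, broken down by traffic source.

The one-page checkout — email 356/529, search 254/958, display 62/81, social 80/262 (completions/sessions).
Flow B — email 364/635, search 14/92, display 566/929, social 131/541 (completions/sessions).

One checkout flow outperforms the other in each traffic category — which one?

Email: the one-page checkout 356/529 = 67.3%, Flow B 364/635 = 57.3% → the one-page checkout
Search: the one-page checkout 254/958 = 26.5%, Flow B 14/92 = 15.2% → the one-page checkout
Display: the one-page checkout 62/81 = 76.5%, Flow B 566/929 = 60.9% → the one-page checkout
Social: the one-page checkout 80/262 = 30.5%, Flow B 131/541 = 24.2% → the one-page checkout
The one-page checkout has the higher rate in all 4 groups.

the one-page checkout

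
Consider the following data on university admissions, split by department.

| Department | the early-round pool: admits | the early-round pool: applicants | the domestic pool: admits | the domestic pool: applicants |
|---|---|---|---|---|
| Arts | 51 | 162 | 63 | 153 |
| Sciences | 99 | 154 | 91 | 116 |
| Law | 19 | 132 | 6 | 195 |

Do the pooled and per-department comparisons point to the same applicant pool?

Arts: the early-round pool 51/162 = 31.5%, the domestic pool 63/153 = 41.2% → the domestic pool
Sciences: the early-round pool 99/154 = 64.3%, the domestic pool 91/116 = 78.4% → the domestic pool
Law: the early-round pool 19/132 = 14.4%, the domestic pool 6/195 = 3.1% → the early-round pool
Overall: the early-round pool 169/448 = 37.7%, the domestic pool 160/464 = 34.5% → the early-round pool
Neither sweeps: the early-round pool wins 1 of 3 groups, the domestic pool wins 2. The early-round pool wins overall but not every group — no Simpson reversal.

No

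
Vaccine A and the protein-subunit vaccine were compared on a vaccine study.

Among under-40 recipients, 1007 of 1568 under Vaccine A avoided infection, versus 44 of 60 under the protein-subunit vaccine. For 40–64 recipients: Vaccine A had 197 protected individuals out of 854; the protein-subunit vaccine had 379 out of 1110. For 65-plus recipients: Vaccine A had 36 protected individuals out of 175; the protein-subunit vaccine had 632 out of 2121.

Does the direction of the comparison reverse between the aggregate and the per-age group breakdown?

Under-40: Vaccine A 1007/1568 = 64.2%, the protein-subunit vaccine 44/60 = 73.3% → the protein-subunit vaccine
40–64: Vaccine A 197/854 = 23.1%, the protein-subunit vaccine 379/1110 = 34.1% → the protein-subunit vaccine
65-plus: Vaccine A 36/175 = 20.6%, the protein-subunit vaccine 632/2121 = 29.8% → the protein-subunit vaccine
Overall: Vaccine A 1240/2597 = 47.7%, the protein-subunit vaccine 1055/3291 = 32.1% → Vaccine A
The protein-subunit vaccine wins each age group but Vaccine A wins overall — the comparison reverses. The protein-subunit vaccine's recipients skew toward 65-plus, which has a lower base rate.

Yes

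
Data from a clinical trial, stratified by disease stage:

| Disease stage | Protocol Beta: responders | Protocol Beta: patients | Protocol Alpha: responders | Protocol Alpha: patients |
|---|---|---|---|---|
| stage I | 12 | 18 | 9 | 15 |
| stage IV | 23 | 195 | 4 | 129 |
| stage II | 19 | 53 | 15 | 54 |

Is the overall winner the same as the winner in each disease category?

Stage I: Protocol Beta 12/18 = 66.7%, Protocol Alpha 9/15 = 60.0% → Protocol Beta
Stage IV: Protocol Beta 23/195 = 11.8%, Protocol Alpha 4/129 = 3.1% → Protocol Beta
Stage II: Protocol Beta 19/53 = 35.8%, Protocol Alpha 15/54 = 27.8% → Protocol Beta
Overall: Protocol Beta 54/266 = 20.3%, Protocol Alpha 28/198 = 14.1% → Protocol Beta
Protocol Beta wins overall and in every disease group — no reversal.

Yes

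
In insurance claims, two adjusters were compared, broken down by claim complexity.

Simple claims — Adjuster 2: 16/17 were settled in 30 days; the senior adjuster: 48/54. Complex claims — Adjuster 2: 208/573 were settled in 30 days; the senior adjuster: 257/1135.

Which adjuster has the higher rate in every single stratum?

Adjuster 2

Simple: Adjuster 2 16/17 = 94.1%, the senior adjuster 48/54 = 88.9% → Adjuster 2
Complex: Adjuster 2 208/573 = 36.3%, the senior adjuster 257/1135 = 22.6% → Adjuster 2
Adjuster 2 has the higher rate in both groups.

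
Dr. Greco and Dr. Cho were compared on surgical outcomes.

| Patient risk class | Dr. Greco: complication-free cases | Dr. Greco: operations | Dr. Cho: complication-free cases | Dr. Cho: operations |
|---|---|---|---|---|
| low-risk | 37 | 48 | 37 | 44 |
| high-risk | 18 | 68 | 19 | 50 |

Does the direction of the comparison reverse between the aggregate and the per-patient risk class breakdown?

Low-risk: Dr. Greco 37/48 = 77.1%, Dr. Cho 37/44 = 84.1% → Dr. Cho
High-risk: Dr. Greco 18/68 = 26.5%, Dr. Cho 19/50 = 38.0% → Dr. Cho
Overall: Dr. Greco 55/116 = 47.4%, Dr. Cho 56/94 = 59.6% → Dr. Cho
Dr. Cho wins overall and in every patient risk group — no reversal.

No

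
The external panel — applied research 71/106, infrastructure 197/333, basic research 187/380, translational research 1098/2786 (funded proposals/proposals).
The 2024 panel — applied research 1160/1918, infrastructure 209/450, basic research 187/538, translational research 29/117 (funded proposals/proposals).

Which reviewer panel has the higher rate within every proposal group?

the external panel

Applied research: the external panel 71/106 = 67.0%, the 2024 panel 1160/1918 = 60.5% → the external panel
Infrastructure: the external panel 197/333 = 59.2%, the 2024 panel 209/450 = 46.4% → the external panel
Basic research: the external panel 187/380 = 49.2%, the 2024 panel 187/538 = 34.8% → the external panel
Translational research: the external panel 1098/2786 = 39.4%, the 2024 panel 29/117 = 24.8% → the external panel
The external panel has the higher rate in all 4 groups.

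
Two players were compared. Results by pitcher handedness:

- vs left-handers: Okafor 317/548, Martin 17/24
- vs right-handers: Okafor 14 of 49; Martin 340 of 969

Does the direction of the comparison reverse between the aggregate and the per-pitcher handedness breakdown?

Yes

Vs left-handers: Okafor 317/548 = 57.8%, Martin 17/24 = 70.8% → Martin
Vs right-handers: Okafor 14/49 = 28.6%, Martin 340/969 = 35.1% → Martin
Overall: Okafor 331/597 = 55.4%, Martin 357/993 = 36.0% → Okafor
Martin wins each pitcher group but Okafor wins overall — the comparison reverses. Martin's at-bats skew toward vs right-handers, which has a lower base rate.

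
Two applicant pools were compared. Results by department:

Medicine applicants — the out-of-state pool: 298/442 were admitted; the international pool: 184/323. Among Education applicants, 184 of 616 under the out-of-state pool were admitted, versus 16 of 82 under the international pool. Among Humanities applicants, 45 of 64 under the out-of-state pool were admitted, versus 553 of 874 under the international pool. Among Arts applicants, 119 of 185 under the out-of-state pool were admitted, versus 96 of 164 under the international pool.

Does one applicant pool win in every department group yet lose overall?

Yes

Medicine: the out-of-state pool 298/442 = 67.4%, the international pool 184/323 = 57.0% → the out-of-state pool
Education: the out-of-state pool 184/616 = 29.9%, the international pool 16/82 = 19.5% → the out-of-state pool
Humanities: the out-of-state pool 45/64 = 70.3%, the international pool 553/874 = 63.3% → the out-of-state pool
Arts: the out-of-state pool 119/185 = 64.3%, the international pool 96/164 = 58.5% → the out-of-state pool
Overall: the out-of-state pool 646/1307 = 49.4%, the international pool 849/1443 = 58.8% → the international pool
The out-of-state pool wins each department group but the international pool wins overall — the comparison reverses. The out-of-state pool's applicants skew toward Education, which has a lower base rate.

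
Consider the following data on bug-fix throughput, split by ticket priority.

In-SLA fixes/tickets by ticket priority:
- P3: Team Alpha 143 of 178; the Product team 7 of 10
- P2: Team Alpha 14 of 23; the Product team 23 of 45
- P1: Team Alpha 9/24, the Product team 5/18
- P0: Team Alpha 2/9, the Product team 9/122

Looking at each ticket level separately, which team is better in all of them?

P3: Team Alpha 143/178 = 80.3%, the Product team 7/10 = 70.0% → Team Alpha
P2: Team Alpha 14/23 = 60.9%, the Product team 23/45 = 51.1% → Team Alpha
P1: Team Alpha 9/24 = 37.5%, the Product team 5/18 = 27.8% → Team Alpha
P0: Team Alpha 2/9 = 22.2%, the Product team 9/122 = 7.4% → Team Alpha
Team Alpha has the higher rate in all 4 groups.

Team Alpha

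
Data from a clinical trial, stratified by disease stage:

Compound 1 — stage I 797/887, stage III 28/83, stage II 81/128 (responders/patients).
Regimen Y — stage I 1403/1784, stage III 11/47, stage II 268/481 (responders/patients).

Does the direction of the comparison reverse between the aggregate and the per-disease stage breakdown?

No

Stage I: Compound 1 797/887 = 89.9%, Regimen Y 1403/1784 = 78.6% → Compound 1
Stage III: Compound 1 28/83 = 33.7%, Regimen Y 11/47 = 23.4% → Compound 1
Stage II: Compound 1 81/128 = 63.3%, Regimen Y 268/481 = 55.7% → Compound 1
Overall: Compound 1 906/1098 = 82.5%, Regimen Y 1682/2312 = 72.8% → Compound 1
Compound 1 wins overall and in every disease group — no reversal.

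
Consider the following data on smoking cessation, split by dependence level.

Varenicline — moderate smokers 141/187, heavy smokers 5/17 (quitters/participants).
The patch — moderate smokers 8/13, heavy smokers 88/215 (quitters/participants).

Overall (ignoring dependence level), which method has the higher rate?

Moderate smokers: varenicline 141/187 = 75.4%, the patch 8/13 = 61.5% → varenicline
Heavy smokers: varenicline 5/17 = 29.4%, the patch 88/215 = 40.9% → the patch
Overall: varenicline 146/204 = 71.6%, the patch 96/228 = 42.1% → varenicline
(Neither sweeps every dependence group, but varenicline has the higher pooled rate.)

varenicline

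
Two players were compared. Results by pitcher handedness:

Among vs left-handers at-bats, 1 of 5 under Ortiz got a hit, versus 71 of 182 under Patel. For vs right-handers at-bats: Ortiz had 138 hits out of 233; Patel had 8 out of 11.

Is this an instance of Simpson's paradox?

Vs left-handers: Ortiz 1/5 = 20.0%, Patel 71/182 = 39.0% → Patel
Vs right-handers: Ortiz 138/233 = 59.2%, Patel 8/11 = 72.7% → Patel
Overall: Ortiz 139/238 = 58.4%, Patel 79/193 = 40.9% → Ortiz
Patel wins each pitcher group but Ortiz wins overall — the comparison reverses. Patel's at-bats skew toward vs left-handers, which has a lower base rate.

Yes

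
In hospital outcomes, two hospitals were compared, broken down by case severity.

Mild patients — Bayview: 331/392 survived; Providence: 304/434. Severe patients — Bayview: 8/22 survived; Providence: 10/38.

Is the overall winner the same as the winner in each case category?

Mild: Bayview 331/392 = 84.4%, Providence 304/434 = 70.0% → Bayview
Severe: Bayview 8/22 = 36.4%, Providence 10/38 = 26.3% → Bayview
Overall: Bayview 339/414 = 81.9%, Providence 314/472 = 66.5% → Bayview
Bayview wins overall and in every case group — no reversal.

Yes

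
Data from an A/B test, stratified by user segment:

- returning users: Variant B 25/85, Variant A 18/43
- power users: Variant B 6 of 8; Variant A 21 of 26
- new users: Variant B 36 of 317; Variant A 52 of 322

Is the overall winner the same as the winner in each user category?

Returning users: Variant B 25/85 = 29.4%, Variant A 18/43 = 41.9% → Variant A
Power users: Variant B 6/8 = 75.0%, Variant A 21/26 = 80.8% → Variant A
New users: Variant B 36/317 = 11.4%, Variant A 52/322 = 16.1% → Variant A
Overall: Variant B 67/410 = 16.3%, Variant A 91/391 = 23.3% → Variant A
Variant A wins overall and in every user group — no reversal.

Yes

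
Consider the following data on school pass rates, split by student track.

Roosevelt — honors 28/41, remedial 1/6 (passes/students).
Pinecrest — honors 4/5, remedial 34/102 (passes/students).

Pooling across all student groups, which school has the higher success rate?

Roosevelt

Honors: Roosevelt 28/41 = 68.3%, Pinecrest 4/5 = 80.0% → Pinecrest
Remedial: Roosevelt 1/6 = 16.7%, Pinecrest 34/102 = 33.3% → Pinecrest
Overall: Roosevelt 29/47 = 61.7%, Pinecrest 38/107 = 35.5% → Roosevelt
(Pinecrest wins every student group but Roosevelt wins overall — Pinecrest's students skew toward the low-rate remedial group.)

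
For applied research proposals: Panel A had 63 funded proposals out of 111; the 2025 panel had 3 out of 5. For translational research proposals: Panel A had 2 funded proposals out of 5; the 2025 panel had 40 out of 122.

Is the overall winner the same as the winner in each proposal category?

Applied research: Panel A 63/111 = 56.8%, the 2025 panel 3/5 = 60.0% → the 2025 panel
Translational research: Panel A 2/5 = 40.0%, the 2025 panel 40/122 = 32.8% → Panel A
Overall: Panel A 65/116 = 56.0%, the 2025 panel 43/127 = 33.9% → Panel A
Neither sweeps: Panel A wins 1 of 2 groups, the 2025 panel wins 1. Panel A wins overall but not every group — no Simpson reversal.

No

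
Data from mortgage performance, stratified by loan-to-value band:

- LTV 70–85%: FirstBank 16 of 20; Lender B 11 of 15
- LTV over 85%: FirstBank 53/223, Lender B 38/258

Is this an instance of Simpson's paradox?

No

LTV 70–85%: FirstBank 16/20 = 80.0%, Lender B 11/15 = 73.3% → FirstBank
LTV over 85%: FirstBank 53/223 = 23.8%, Lender B 38/258 = 14.7% → FirstBank
Overall: FirstBank 69/243 = 28.4%, Lender B 49/273 = 17.9% → FirstBank
FirstBank wins overall and in every loan-to-value group — no reversal.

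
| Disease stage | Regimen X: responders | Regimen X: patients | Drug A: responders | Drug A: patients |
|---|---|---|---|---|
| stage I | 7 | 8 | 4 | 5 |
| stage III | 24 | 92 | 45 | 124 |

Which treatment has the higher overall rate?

Stage I: Regimen X 7/8 = 87.5%, Drug A 4/5 = 80.0% → Regimen X
Stage III: Regimen X 24/92 = 26.1%, Drug A 45/124 = 36.3% → Drug A
Overall: Regimen X 31/100 = 31.0%, Drug A 49/129 = 38.0% → Drug A
(Neither sweeps every disease group, but Drug A has the higher pooled rate.)

Drug A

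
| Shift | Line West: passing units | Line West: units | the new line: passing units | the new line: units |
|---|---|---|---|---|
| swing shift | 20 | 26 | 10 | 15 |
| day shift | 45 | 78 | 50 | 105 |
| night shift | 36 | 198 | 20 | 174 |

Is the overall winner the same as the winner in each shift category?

Yes

Swing shift: Line West 20/26 = 76.9%, the new line 10/15 = 66.7% → Line West
Day shift: Line West 45/78 = 57.7%, the new line 50/105 = 47.6% → Line West
Night shift: Line West 36/198 = 18.2%, the new line 20/174 = 11.5% → Line West
Overall: Line West 101/302 = 33.4%, the new line 80/294 = 27.2% → Line West
Line West wins overall and in every shift group — no reversal.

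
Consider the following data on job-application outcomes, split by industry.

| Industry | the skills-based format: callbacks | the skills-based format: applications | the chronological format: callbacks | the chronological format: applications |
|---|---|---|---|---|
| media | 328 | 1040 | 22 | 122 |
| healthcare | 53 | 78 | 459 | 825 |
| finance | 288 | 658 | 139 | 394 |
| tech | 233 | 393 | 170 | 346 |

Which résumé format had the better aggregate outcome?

the chronological format

Media: the skills-based format 328/1040 = 31.5%, the chronological format 22/122 = 18.0% → the skills-based format
Healthcare: the skills-based format 53/78 = 67.9%, the chronological format 459/825 = 55.6% → the skills-based format
Finance: the skills-based format 288/658 = 43.8%, the chronological format 139/394 = 35.3% → the skills-based format
Tech: the skills-based format 233/393 = 59.3%, the chronological format 170/346 = 49.1% → the skills-based format
Overall: the skills-based format 902/2169 = 41.6%, the chronological format 790/1687 = 46.8% → the chronological format
(The skills-based format wins every industry group but the chronological format wins overall — the skills-based format's applications skew toward the low-rate media group.)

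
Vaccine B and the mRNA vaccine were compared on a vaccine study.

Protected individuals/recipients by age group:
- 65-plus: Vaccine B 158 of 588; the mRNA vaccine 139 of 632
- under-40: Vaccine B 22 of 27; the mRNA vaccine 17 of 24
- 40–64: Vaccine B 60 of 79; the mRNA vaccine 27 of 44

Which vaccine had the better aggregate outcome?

Vaccine B

65-plus: Vaccine B 158/588 = 26.9%, the mRNA vaccine 139/632 = 22.0% → Vaccine B
Under-40: Vaccine B 22/27 = 81.5%, the mRNA vaccine 17/24 = 70.8% → Vaccine B
40–64: Vaccine B 60/79 = 75.9%, the mRNA vaccine 27/44 = 61.4% → Vaccine B
Overall: Vaccine B 240/694 = 34.6%, the mRNA vaccine 183/700 = 26.1% → Vaccine B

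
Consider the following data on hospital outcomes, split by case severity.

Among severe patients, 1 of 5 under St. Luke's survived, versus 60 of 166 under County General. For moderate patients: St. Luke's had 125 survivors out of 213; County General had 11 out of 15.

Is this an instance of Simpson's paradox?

Severe: St. Luke's 1/5 = 20.0%, County General 60/166 = 36.1% → County General
Moderate: St. Luke's 125/213 = 58.7%, County General 11/15 = 73.3% → County General
Overall: St. Luke's 126/218 = 57.8%, County General 71/181 = 39.2% → St. Luke's
County General wins each case group but St. Luke's wins overall — the comparison reverses. County General's patients skew toward severe, which has a lower base rate.

Yes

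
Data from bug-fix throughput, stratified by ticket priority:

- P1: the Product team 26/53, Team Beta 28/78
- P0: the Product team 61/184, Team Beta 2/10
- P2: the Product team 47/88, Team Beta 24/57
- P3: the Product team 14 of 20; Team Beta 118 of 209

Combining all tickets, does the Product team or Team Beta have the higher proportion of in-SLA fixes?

Team Beta

P1: the Product team 26/53 = 49.1%, Team Beta 28/78 = 35.9% → the Product team
P0: the Product team 61/184 = 33.2%, Team Beta 2/10 = 20.0% → the Product team
P2: the Product team 47/88 = 53.4%, Team Beta 24/57 = 42.1% → the Product team
P3: the Product team 14/20 = 70.0%, Team Beta 118/209 = 56.5% → the Product team
Overall: the Product team 148/345 = 42.9%, Team Beta 172/354 = 48.6% → Team Beta
(The Product team wins every ticket group but Team Beta wins overall — the Product team's tickets skew toward the low-rate P0 group.)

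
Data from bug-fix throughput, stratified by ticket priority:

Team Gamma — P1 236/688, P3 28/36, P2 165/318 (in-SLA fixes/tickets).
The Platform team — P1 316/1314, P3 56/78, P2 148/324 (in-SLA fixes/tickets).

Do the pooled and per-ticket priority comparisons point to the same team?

Yes

P1: Team Gamma 236/688 = 34.3%, the Platform team 316/1314 = 24.0% → Team Gamma
P3: Team Gamma 28/36 = 77.8%, the Platform team 56/78 = 71.8% → Team Gamma
P2: Team Gamma 165/318 = 51.9%, the Platform team 148/324 = 45.7% → Team Gamma
Overall: Team Gamma 429/1042 = 41.2%, the Platform team 520/1716 = 30.3% → Team Gamma
Team Gamma wins overall and in every ticket group — no reversal.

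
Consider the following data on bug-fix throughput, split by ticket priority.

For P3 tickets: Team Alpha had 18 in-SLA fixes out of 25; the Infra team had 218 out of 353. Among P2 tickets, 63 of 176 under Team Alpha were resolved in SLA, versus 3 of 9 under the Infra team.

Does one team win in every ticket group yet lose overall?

Yes

P3: Team Alpha 18/25 = 72.0%, the Infra team 218/353 = 61.8% → Team Alpha
P2: Team Alpha 63/176 = 35.8%, the Infra team 3/9 = 33.3% → Team Alpha
Overall: Team Alpha 81/201 = 40.3%, the Infra team 221/362 = 61.0% → the Infra team
Team Alpha wins each ticket group but the Infra team wins overall — the comparison reverses. Team Alpha's tickets skew toward P2, which has a lower base rate.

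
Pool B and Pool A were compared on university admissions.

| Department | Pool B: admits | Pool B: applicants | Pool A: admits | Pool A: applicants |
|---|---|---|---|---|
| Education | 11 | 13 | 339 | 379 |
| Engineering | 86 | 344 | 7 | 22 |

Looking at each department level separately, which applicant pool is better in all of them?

Pool A

Education: Pool B 11/13 = 84.6%, Pool A 339/379 = 89.4% → Pool A
Engineering: Pool B 86/344 = 25.0%, Pool A 7/22 = 31.8% → Pool A
Pool A has the higher rate in both groups.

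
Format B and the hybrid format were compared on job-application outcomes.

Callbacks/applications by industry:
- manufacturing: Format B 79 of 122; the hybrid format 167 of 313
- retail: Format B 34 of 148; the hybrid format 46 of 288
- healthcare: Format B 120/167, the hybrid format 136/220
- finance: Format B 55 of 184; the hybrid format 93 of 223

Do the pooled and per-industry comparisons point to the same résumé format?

No

Manufacturing: Format B 79/122 = 64.8%, the hybrid format 167/313 = 53.4% → Format B
Retail: Format B 34/148 = 23.0%, the hybrid format 46/288 = 16.0% → Format B
Healthcare: Format B 120/167 = 71.9%, the hybrid format 136/220 = 61.8% → Format B
Finance: Format B 55/184 = 29.9%, the hybrid format 93/223 = 41.7% → the hybrid format
Overall: Format B 288/621 = 46.4%, the hybrid format 442/1044 = 42.3% → Format B
Neither sweeps: Format B wins 3 of 4 groups, the hybrid format wins 1. Format B wins overall but not every group — no Simpson reversal.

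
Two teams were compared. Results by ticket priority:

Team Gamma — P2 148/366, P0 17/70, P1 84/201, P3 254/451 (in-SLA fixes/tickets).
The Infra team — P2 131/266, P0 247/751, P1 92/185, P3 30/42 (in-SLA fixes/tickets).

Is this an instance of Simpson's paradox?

Yes

P2: Team Gamma 148/366 = 40.4%, the Infra team 131/266 = 49.2% → the Infra team
P0: Team Gamma 17/70 = 24.3%, the Infra team 247/751 = 32.9% → the Infra team
P1: Team Gamma 84/201 = 41.8%, the Infra team 92/185 = 49.7% → the Infra team
P3: Team Gamma 254/451 = 56.3%, the Infra team 30/42 = 71.4% → the Infra team
Overall: Team Gamma 503/1088 = 46.2%, the Infra team 500/1244 = 40.2% → Team Gamma
The Infra team wins each ticket group but Team Gamma wins overall — the comparison reverses. The Infra team's tickets skew toward P0, which has a lower base rate.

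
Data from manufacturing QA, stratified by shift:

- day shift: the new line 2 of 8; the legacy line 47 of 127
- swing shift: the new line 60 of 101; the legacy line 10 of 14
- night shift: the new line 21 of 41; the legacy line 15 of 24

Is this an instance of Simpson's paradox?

Day shift: the new line 2/8 = 25.0%, the legacy line 47/127 = 37.0% → the legacy line
Swing shift: the new line 60/101 = 59.4%, the legacy line 10/14 = 71.4% → the legacy line
Night shift: the new line 21/41 = 51.2%, the legacy line 15/24 = 62.5% → the legacy line
Overall: the new line 83/150 = 55.3%, the legacy line 72/165 = 43.6% → the new line
The legacy line wins each shift group but the new line wins overall — the comparison reverses. The legacy line's units skew toward day shift, which has a lower base rate.

Yes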